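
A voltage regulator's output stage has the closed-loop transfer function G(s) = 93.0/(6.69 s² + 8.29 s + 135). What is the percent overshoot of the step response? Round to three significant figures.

%OS ≈ 64.6%

Dividing through by 6.69: denominator becomes s² + 1.239 s + 20.18.
So ω_n = √20.18 = 4.49 rad/s and ζ = 1.239/(2·4.49) = 0.138.
Overshoot: exp(−π·0.138/√(1−0.138²)) = 0.646, i.e. 64.6%.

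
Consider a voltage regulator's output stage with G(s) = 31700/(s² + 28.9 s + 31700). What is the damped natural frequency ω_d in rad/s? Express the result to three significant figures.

ω_d ≈ 177 rad/s

Matching coefficients with s² + 2ζω_n s + ω_n² gives ω_n² = 31700 ⇒ ω_n = 178 rad/s, and ζ = 28.9/(2ω_n) = 0.0812.
The damped frequency ω_d = ω_n√(1−ζ²) = 177 rad/s.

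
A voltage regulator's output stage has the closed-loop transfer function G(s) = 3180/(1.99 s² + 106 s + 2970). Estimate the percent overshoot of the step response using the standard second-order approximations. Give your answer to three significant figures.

%OS ≈ 5.03%

Dividing through by 1.99: denominator becomes s² + 53.27 s + 1492.
So ω_n = √1492 = 38.6 rad/s and ζ = 53.27/(2·38.6) = 0.689.
Overshoot: exp(−π·0.689/√(1−0.689²)) = 0.0503, i.e. 5.03%.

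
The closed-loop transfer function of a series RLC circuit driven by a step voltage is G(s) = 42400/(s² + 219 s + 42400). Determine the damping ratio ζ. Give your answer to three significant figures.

Comparing the denominator to s² + 2ζω_n s + ω_n²: ω_n = √42400 = 206 rad/s, and 2ζω_n = 219 so ζ = 219/(2·206) = 0.532.

ζ ≈ 0.532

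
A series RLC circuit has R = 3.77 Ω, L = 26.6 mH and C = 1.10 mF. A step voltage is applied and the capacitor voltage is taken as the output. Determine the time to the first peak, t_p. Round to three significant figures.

t_p ≈ 0.0184 s

For a series RLC circuit (capacitor voltage as output), ω_n = 1/√(LC) = 1/√(26.6 mH · 1.10 mF) = 185 rad/s.
ζ = (R/2)·√(C/L) = (3.77/2)·√(1.10 mF/26.6 mH) = 0.383.
ω_d = 185·√(1 − 0.383²) = 171 rad/s. t_p = π/ω_d = 0.0184 s.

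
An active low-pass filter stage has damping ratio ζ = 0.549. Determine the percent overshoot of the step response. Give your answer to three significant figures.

For an underdamped second-order system, %OS = 100·exp(−πζ/√(1−ζ²)).
πζ/√(1−ζ²) = π·0.549/√(1−0.301) = 2.064, so %OS = 100·e^(−2.064) = 12.7%.

%OS ≈ 12.7%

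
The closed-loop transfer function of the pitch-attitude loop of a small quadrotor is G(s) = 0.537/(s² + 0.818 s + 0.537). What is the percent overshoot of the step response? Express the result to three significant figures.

%OS ≈ 12.1%

ω_n = √0.537 = 0.733 rad/s; ζ = 0.818/(2·0.733) = 0.558.
%OS = 100·exp(−πζ/√(1−ζ²)) = 12.1%.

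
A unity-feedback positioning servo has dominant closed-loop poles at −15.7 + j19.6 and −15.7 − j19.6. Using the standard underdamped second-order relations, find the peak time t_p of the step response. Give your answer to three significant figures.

t_p ≈ 0.160 s

t_p = π/ω_d with ω_d = 19.6 (the imaginary part), so t_p = 0.160 s.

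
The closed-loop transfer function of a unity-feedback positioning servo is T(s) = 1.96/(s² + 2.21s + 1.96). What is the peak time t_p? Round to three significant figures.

t_p ≈ 3.65 s

Comparing the denominator to s² + 2ζω_n s + ω_n²: ω_n = √1.96 = 1.40 rad/s, and 2ζω_n = 2.21 so ζ = 2.21/(2·1.40) = 0.789.
ω_d = 1.40·√(1 − 0.789²) = 0.860 rad/s. Then t_p = π/ω_d = 3.65 s.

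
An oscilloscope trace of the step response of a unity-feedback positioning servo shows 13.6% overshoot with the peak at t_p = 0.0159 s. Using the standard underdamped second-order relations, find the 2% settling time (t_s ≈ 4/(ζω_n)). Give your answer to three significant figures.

t_s ≈ 0.0319 s

From the overshoot, ζ = −ln(OS)/√(π²+ln²(OS)) = 0.536.
t_p = π/ω_d ⇒ ω_d = 198 rad/s; then ω_n = ω_d/√(1−ζ²) = 234 rad/s.
t_s ≈ 4/(ζω_n) = 4/(0.536·234) = 0.0319 s.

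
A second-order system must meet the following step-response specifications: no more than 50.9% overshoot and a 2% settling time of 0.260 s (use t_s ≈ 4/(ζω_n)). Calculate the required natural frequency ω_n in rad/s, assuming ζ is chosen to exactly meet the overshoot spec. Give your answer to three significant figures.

From %OS = 100·exp(−πζ/√(1−ζ²)), invert to get ζ = −ln(OS)/√(π² + ln²(OS)) with OS = 0.509.
−ln 0.509 = 0.6753, so ζ = 0.6753/√(π² + 0.4560) = 0.210.
Then ω_n = 4/(ζ t_s) = 4/(0.210 × 0.260) = 73.2 rad/s.

ω_n ≈ 73.2 rad/s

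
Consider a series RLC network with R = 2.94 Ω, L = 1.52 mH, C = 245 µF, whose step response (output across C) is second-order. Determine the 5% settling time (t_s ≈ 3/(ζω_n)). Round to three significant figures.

For a series RLC circuit (capacitor voltage as output), ω_n = 1/√(LC) = 1/√(1.52 mH · 245 µF) = 1640 rad/s.
ζ = (R/2)·√(C/L) = (2.94/2)·√(245 µF/1.52 mH) = 0.590.
t_s ≈ 3/(ζω_n) = 0.00310 s.

t_s ≈ 0.00310 s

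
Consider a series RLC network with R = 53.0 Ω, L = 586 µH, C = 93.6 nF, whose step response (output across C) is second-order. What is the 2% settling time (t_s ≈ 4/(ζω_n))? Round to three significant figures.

For a series RLC circuit (capacitor voltage as output), ω_n = 1/√(LC) = 1/√(586 µH · 93.6 nF) = 135000 rad/s.
ζ = (R/2)·√(C/L) = (53.0/2)·√(93.6 nF/586 µH) = 0.335.
t_s ≈ 4/(ζω_n) = 0.0000885 s.

t_s ≈ 0.0000885 s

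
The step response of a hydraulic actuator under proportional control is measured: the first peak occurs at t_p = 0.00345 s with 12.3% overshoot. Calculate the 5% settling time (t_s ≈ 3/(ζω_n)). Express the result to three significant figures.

t_s ≈ 0.00494 s

ζ from %OS: ζ = |ln 0.123|/√(π²+ln²0.123) = 0.555.
From t_p = π/ω_d, ω_d = π/0.00345 = 911 rad/s, so ω_n = ω_d/√(1−ζ²) = 1090 rad/s.
t_s ≈ 3/(ζω_n) = 3/(0.555·1090) = 0.00494 s.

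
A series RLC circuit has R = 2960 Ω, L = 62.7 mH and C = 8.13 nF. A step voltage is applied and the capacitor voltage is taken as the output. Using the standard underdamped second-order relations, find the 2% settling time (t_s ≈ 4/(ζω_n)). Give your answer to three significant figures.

t_s ≈ 0.000169 s

For a series RLC circuit (capacitor voltage as output), ω_n = 1/√(LC) = 1/√(62.7 mH · 8.13 nF) = 44300 rad/s.
ζ = (R/2)·√(C/L) = (2960/2)·√(8.13 nF/62.7 mH) = 0.533.
t_s ≈ 4/(ζω_n) = 0.000169 s.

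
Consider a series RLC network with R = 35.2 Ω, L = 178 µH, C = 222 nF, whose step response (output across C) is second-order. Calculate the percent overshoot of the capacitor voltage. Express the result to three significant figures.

For a series RLC circuit (capacitor voltage as output), ω_n = 1/√(LC) = 1/√(178 µH · 222 nF) = 159000 rad/s.
ζ = (R/2)·√(C/L) = (35.2/2)·√(222 nF/178 µH) = 0.622.
%OS = 100 e^{−πζ/√(1−ζ²)} with ζ = 0.622 gives 8.27%.

%OS ≈ 8.27%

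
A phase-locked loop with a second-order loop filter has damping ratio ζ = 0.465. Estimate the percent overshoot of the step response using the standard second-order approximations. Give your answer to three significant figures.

For an underdamped second-order system, %OS = 100·exp(−πζ/√(1−ζ²)).
πζ/√(1−ζ²) = π·0.465/√(1−0.216) = 1.650, so %OS = 100·e^(−1.650) = 19.2%.

%OS ≈ 19.2%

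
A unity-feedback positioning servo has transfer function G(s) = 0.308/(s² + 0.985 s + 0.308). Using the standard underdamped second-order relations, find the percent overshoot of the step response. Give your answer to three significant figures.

Matching coefficients with s² + 2ζω_n s + ω_n² gives ω_n² = 0.308 ⇒ ω_n = 0.555 rad/s, and ζ = 0.985/(2ω_n) = 0.887.
%OS = 100·exp(−πζ/√(1−ζ²)) = 0.236%.

%OS ≈ 0.236%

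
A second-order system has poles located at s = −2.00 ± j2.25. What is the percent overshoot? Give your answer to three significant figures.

|pole| = ω_n = √(2.00² + 2.25²) = 3.01 rad/s; ζ = cos θ = σ/ω_n = 0.664.
Overshoot: exp(−π·0.664/√(1−0.664²)) = 0.0613, i.e. 6.13%.

%OS ≈ 6.13%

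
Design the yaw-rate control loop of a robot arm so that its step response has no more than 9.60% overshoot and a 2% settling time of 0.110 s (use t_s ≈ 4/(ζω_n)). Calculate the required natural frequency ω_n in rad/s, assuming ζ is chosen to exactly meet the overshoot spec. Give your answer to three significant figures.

ω_n ≈ 60.8 rad/s

ζ = −ln(OS)/√(π² + (ln OS)²). With OS = 0.0960, ln OS = −2.343 and ζ = 2.343/3.919 = 0.598.
Then ω_n = 4/(ζ t_s) = 4/(0.598 × 0.110) = 60.8 rad/s.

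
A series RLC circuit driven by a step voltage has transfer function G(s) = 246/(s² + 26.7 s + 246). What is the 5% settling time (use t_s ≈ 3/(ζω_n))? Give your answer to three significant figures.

Matching coefficients with s² + 2ζω_n s + ω_n² gives ω_n² = 246 ⇒ ω_n = 15.7 rad/s, and ζ = 26.7/(2ω_n) = 0.851.
t_s ≈ 3/(ζω_n) = 3/(0.851·15.7) = 0.225 s.

t_s ≈ 0.225 s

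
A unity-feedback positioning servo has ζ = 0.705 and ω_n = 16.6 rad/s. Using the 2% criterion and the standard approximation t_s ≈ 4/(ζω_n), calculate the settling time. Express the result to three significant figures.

t_s ≈ 4/(ζω_n) = 4/(0.705 × 16.6) = 0.342 s.

t_s ≈ 0.342 s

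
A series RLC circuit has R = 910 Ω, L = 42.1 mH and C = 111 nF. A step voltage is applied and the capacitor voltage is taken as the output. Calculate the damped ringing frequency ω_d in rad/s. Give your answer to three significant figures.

ω_d ≈ 9860 rad/s

For a series RLC circuit (capacitor voltage as output), ω_n = 1/√(LC) = 1/√(42.1 mH · 111 nF) = 14600 rad/s.
ζ = (R/2)·√(C/L) = (910/2)·√(111 nF/42.1 mH) = 0.739.
The damped frequency ω_d = ω_n√(1−ζ²) = 9860 rad/s.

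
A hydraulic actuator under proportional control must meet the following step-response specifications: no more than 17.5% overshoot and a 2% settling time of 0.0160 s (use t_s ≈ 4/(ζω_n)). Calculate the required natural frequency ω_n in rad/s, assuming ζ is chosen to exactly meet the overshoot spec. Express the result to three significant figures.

ω_n ≈ 515 rad/s

ζ = −ln(OS)/√(π² + (ln OS)²). With OS = 0.175, ln OS = −1.743 and ζ = 1.743/3.593 = 0.485.
Then ω_n = 4/(ζ t_s) = 4/(0.485 × 0.0160) = 515 rad/s.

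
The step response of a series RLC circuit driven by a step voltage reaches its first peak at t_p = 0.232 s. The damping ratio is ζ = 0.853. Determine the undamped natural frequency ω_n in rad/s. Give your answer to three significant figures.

ω_n ≈ 25.9 rad/s

Peak time t_p = π/ω_d, so ω_d = π/t_p = π/0.232 = 13.5 rad/s.
ω_n = ω_d/√(1−ζ²) = 13.5/√0.272 = 25.9 rad/s.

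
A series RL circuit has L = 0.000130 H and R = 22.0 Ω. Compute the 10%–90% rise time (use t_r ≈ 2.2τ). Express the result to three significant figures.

τ = L/R = 0.000130/22.0 = 0.00000591 s.
t_r ≈ 2.2τ = 0.0000130 s.

t_r ≈ 0.0000130 s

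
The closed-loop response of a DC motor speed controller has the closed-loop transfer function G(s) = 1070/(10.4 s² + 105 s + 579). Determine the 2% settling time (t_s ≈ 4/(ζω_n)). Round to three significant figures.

Dividing through by 10.4: denominator becomes s² + 10.10 s + 55.67.
So ω_n = √55.67 = 7.46 rad/s and ζ = 10.10/(2·7.46) = 0.677.
t_s ≈ 4/(ζω_n) = 0.792 s.

t_s ≈ 0.792 s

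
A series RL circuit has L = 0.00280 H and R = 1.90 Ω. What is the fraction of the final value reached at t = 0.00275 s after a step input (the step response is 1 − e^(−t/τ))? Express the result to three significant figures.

y/y_∞ ≈ 0.845

τ = L/R = 0.00280/1.90 = 0.00147 s.
y(t)/y_∞ = 1 − e^(−t/τ) = 1 − e^(−0.00275/0.00147) = 1 − e^(−1.87) = 0.845.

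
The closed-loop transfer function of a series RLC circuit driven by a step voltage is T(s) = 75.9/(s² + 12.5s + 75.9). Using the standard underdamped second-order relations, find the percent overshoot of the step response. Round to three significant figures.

%OS ≈ 3.94%

ω_n = √75.9 = 8.71 rad/s; ζ = 12.5/(2·8.71) = 0.717.
%OS = 100·exp(−πζ/√(1−ζ²)) = 3.94%.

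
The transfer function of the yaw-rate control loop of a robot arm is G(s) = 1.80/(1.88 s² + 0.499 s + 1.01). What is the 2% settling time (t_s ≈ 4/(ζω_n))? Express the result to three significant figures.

t_s ≈ 30.1 s

Dividing through by 1.88: denominator becomes s² + 0.2654 s + 0.5372.
So ω_n = √0.5372 = 0.733 rad/s and ζ = 0.2654/(2·0.733) = 0.181.
t_s ≈ 4/(ζω_n) = 30.1 s.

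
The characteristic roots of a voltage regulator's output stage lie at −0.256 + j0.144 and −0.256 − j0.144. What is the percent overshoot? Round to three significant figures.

%OS ≈ 0.375%

With σ = 0.256, ω_d = 0.144: ω_n = √(σ²+ω_d²) = 0.294 rad/s, ζ = σ/ω_n = 0.872.
%OS = 100·exp(−πζ/√(1−ζ²)) = 0.375%.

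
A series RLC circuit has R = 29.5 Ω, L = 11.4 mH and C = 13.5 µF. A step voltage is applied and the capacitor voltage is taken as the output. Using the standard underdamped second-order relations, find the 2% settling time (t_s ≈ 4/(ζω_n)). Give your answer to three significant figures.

t_s ≈ 0.00309 s

For a series RLC circuit (capacitor voltage as output), ω_n = 1/√(LC) = 1/√(11.4 mH · 13.5 µF) = 2550 rad/s.
ζ = (R/2)·√(C/L) = (29.5/2)·√(13.5 µF/11.4 mH) = 0.508.
t_s ≈ 4/(ζω_n) = 0.00309 s.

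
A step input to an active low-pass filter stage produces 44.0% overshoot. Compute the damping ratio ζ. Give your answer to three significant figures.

ζ ≈ 0.253

ζ = −ln(OS)/√(π² + (ln OS)²). With OS = 0.440, ln OS = −0.8210 and ζ = 0.8210/3.247 = 0.253.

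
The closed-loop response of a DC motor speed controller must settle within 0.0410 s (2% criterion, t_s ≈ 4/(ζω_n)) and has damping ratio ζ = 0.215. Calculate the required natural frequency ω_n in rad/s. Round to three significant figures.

Rearranging t_s ≈ 4/(ζω_n) gives ω_n = 4/(ζ·t_s) = 4/(0.215 × 0.0410) = 454 rad/s.

ω_n ≈ 454 rad/s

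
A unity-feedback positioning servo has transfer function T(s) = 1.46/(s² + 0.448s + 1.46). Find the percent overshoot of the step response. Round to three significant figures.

ω_n = √1.46 = 1.21 rad/s; ζ = 0.448/(2·1.21) = 0.185.
%OS = 100·exp(−πζ/√(1−ζ²)) = 55.3%.

%OS ≈ 55.3%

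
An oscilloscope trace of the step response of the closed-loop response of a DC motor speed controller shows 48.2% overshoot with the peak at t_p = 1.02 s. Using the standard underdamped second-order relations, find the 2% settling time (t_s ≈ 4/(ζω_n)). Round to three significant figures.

The overshoot fixes ζ = −ln(OS)/√(π²+ln²(OS)) = 0.226.
From t_p = π/ω_d, ω_d = π/1.02 = 3.08 rad/s, so ω_n = ω_d/√(1−ζ²) = 3.16 rad/s.
t_s ≈ 4/(ζω_n) = 4/(0.226·3.16) = 5.59 s.

t_s ≈ 5.59 s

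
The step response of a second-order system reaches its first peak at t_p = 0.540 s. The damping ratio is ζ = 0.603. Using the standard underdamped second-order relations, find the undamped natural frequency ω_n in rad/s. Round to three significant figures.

Peak time t_p = π/ω_d, so ω_d = π/t_p = π/0.540 = 5.82 rad/s.
ω_n = ω_d/√(1−ζ²) = 5.82/√0.636 = 7.29 rad/s.

ω_n ≈ 7.29 rad/s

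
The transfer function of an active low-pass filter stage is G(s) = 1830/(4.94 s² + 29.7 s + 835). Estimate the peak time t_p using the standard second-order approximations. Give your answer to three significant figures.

t_p ≈ 0.248 s

Dividing through by 4.94: denominator becomes s² + 6.012 s + 169.0.
So ω_n = √169.0 = 13.0 rad/s and ζ = 6.012/(2·13.0) = 0.231.
The damped frequency ω_d = ω_n√(1−ζ²) = 12.6 rad/s. t_p = π/ω_d = 0.248 s.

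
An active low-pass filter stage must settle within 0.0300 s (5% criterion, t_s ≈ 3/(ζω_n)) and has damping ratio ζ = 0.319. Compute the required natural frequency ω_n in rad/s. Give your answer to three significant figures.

Rearranging t_s ≈ 3/(ζω_n) gives ω_n = 3/(ζ·t_s) = 3/(0.319 × 0.0300) = 313 rad/s.

ω_n ≈ 313 rad/s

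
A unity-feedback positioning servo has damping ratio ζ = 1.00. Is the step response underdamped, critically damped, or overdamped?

critically damped

Since ζ = 1, the system is critically damped.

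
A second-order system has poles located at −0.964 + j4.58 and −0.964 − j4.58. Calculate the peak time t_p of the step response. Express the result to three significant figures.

t_p = π/ω_d with ω_d = 4.58 (the imaginary part), so t_p = 0.686 s.

t_p ≈ 0.686 s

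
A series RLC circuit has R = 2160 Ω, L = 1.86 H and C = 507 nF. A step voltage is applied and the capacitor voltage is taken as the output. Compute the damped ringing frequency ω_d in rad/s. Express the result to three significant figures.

For a series RLC circuit (capacitor voltage as output), ω_n = 1/√(LC) = 1/√(1.86 H · 507 nF) = 1030 rad/s.
ζ = (R/2)·√(C/L) = (2160/2)·√(507 nF/1.86 H) = 0.564.
ω_d = ω_n√(1−ζ²) = 850 rad/s.

ω_d ≈ 850 rad/s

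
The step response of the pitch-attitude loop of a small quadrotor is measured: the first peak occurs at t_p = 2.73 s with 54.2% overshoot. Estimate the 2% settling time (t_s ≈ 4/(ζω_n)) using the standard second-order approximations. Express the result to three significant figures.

t_s ≈ 17.8 s

The overshoot fixes ζ = −ln(OS)/√(π²+ln²(OS)) = 0.191.
t_p = π/ω_d ⇒ ω_d = 1.15 rad/s; then ω_n = ω_d/√(1−ζ²) = 1.17 rad/s.
t_s ≈ 4/(ζω_n) = 4/(0.191·1.17) = 17.8 s.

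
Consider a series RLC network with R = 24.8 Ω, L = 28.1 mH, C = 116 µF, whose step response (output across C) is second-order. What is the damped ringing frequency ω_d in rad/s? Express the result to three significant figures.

For a series RLC circuit (capacitor voltage as output), ω_n = 1/√(LC) = 1/√(28.1 mH · 116 µF) = 554 rad/s.
ζ = (R/2)·√(C/L) = (24.8/2)·√(116 µF/28.1 mH) = 0.797.
ω_d = ω_n√(1−ζ²) = 335 rad/s.

ω_d ≈ 335 rad/s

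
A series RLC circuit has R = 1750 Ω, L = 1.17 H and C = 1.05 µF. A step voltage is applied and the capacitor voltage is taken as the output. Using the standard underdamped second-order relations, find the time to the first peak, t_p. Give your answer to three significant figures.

t_p ≈ 0.00622 s

For a series RLC circuit (capacitor voltage as output), ω_n = 1/√(LC) = 1/√(1.17 H · 1.05 µF) = 902 rad/s.
ζ = (R/2)·√(C/L) = (1750/2)·√(1.05 µF/1.17 H) = 0.829.
ω_d = ω_n√(1−ζ²) = 505 rad/s. t_p = π/ω_d = 0.00622 s.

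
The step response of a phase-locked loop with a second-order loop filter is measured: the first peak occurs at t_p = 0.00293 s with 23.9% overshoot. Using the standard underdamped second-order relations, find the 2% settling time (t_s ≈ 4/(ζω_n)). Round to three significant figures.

From the overshoot, ζ = −ln(OS)/√(π²+ln²(OS)) = 0.415.
From t_p = π/ω_d, ω_d = π/0.00293 = 1070 rad/s, so ω_n = ω_d/√(1−ζ²) = 1180 rad/s.
t_s ≈ 4/(ζω_n) = 4/(0.415·1180) = 0.00819 s.

t_s ≈ 0.00819 s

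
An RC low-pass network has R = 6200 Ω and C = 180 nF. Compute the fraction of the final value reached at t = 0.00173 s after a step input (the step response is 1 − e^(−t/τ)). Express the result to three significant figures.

τ = RC = 6200 × 180 nF = 0.00112 s.
y(t)/y_∞ = 1 − e^(−t/τ) = 1 − e^(−0.00173/0.00112) = 1 − e^(−1.55) = 0.788.

y/y_∞ ≈ 0.788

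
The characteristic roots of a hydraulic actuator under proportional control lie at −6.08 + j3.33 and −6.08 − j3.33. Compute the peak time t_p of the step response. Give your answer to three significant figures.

t_p = π/ω_d with ω_d = 3.33 (the imaginary part), so t_p = 0.943 s.

t_p ≈ 0.943 s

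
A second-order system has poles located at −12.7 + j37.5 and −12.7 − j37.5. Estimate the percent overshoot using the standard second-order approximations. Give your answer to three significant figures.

%OS ≈ 34.5%

With σ = 12.7, ω_d = 37.5: ω_n = √(σ²+ω_d²) = 39.6 rad/s, ζ = σ/ω_n = 0.321.
%OS = 100·exp(−πζ/√(1−ζ²)) = 34.5%.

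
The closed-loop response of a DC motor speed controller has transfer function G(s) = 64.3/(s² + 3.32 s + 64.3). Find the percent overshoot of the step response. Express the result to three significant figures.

%OS ≈ 51.4%

Matching coefficients with s² + 2ζω_n s + ω_n² gives ω_n² = 64.3 ⇒ ω_n = 8.02 rad/s, and ζ = 3.32/(2ω_n) = 0.207.
%OS = 100·exp(−πζ/√(1−ζ²)) = 51.4%.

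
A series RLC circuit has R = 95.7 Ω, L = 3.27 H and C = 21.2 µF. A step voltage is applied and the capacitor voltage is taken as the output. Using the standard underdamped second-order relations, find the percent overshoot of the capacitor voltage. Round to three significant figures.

For a series RLC circuit (capacitor voltage as output), ω_n = 1/√(LC) = 1/√(3.27 H · 21.2 µF) = 120 rad/s.
ζ = (R/2)·√(C/L) = (95.7/2)·√(21.2 µF/3.27 H) = 0.122.
%OS = 100·exp(−πζ/√(1−ζ²)) = 68.0%.

%OS ≈ 68.0%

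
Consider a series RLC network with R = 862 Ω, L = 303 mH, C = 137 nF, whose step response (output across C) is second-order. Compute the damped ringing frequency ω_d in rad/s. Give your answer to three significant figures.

For a series RLC circuit (capacitor voltage as output), ω_n = 1/√(LC) = 1/√(303 mH · 137 nF) = 4910 rad/s.
ζ = (R/2)·√(C/L) = (862/2)·√(137 nF/303 mH) = 0.290.
ω_d = 4910·√(1 − 0.290²) = 4700 rad/s.

ω_d ≈ 4700 rad/s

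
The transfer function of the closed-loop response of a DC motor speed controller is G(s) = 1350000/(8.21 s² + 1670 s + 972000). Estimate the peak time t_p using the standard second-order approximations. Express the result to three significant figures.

t_p ≈ 0.00956 s

Dividing through by 8.21: denominator becomes s² + 203.4 s + 118400.
So ω_n = √118400 = 344 rad/s and ζ = 203.4/(2·344) = 0.296.
ω_d = 344·√(1 − 0.296²) = 329 rad/s. t_p = π/ω_d = 0.00956 s.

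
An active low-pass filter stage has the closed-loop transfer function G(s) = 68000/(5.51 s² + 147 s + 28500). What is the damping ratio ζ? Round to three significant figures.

ζ ≈ 0.185

Dividing through by 5.51: denominator becomes s² + 26.68 s + 5172.
So ω_n = √5172 = 71.9 rad/s and ζ = 26.68/(2·71.9) = 0.185.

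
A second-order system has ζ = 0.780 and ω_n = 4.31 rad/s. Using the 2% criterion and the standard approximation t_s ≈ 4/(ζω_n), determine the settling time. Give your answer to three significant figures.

t_s ≈ 4/(ζω_n) = 4/(0.780 × 4.31) = 1.19 s.

t_s ≈ 1.19 s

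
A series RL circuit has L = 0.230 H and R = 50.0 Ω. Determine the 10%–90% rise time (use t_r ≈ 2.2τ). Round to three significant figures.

τ = L/R = 0.230/50.0 = 0.00460 s.
t_r ≈ 2.2τ = 0.0101 s.

t_r ≈ 0.0101 s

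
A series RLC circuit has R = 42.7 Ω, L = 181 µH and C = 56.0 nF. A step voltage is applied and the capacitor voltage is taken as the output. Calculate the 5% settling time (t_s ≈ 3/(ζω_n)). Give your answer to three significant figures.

For a series RLC circuit (capacitor voltage as output), ω_n = 1/√(LC) = 1/√(181 µH · 56.0 nF) = 314000 rad/s.
ζ = (R/2)·√(C/L) = (42.7/2)·√(56.0 nF/181 µH) = 0.376.
t_s ≈ 3/(ζω_n) = 0.0000254 s.

t_s ≈ 0.0000254 s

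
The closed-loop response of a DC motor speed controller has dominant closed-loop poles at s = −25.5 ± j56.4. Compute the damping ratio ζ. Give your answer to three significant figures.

ζ ≈ 0.412

The poles are at −σ ± jω_d with σ = 25.5 and ω_d = 56.4, so ω_n = √(σ²+ω_d²) = 61.9 rad/s and ζ = σ/ω_n = 0.412.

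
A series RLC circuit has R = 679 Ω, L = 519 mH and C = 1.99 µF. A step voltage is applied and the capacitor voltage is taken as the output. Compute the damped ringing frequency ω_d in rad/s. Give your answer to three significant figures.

ω_d ≈ 735 rad/s

For a series RLC circuit (capacitor voltage as output), ω_n = 1/√(LC) = 1/√(519 mH · 1.99 µF) = 984 rad/s.
ζ = (R/2)·√(C/L) = (679/2)·√(1.99 µF/519 mH) = 0.665.
ω_d = 984·√(1 − 0.665²) = 735 rad/s.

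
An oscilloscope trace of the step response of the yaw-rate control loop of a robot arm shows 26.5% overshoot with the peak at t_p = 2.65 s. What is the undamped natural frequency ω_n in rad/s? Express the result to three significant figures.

ω_n ≈ 1.29 rad/s

The overshoot fixes ζ = −ln(OS)/√(π²+ln²(OS)) = 0.389.
From t_p = π/ω_d, ω_d = π/2.65 = 1.19 rad/s, so ω_n = ω_d/√(1−ζ²) = 1.29 rad/s.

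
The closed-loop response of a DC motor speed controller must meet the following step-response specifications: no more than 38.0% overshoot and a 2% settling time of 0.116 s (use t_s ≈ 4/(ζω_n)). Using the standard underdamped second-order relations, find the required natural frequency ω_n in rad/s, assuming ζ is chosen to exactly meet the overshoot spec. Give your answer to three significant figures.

ω_n ≈ 117 rad/s

Inverting the overshoot relation: ζ = |ln 0.380|/√(π² + ln²0.380) = 0.294.
Then ω_n = 4/(ζ t_s) = 4/(0.294 × 0.116) = 117 rad/s.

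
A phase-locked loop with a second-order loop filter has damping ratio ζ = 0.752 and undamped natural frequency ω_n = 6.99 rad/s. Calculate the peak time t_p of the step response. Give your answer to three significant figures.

The damped frequency is ω_d = ω_n√(1−ζ²) = 6.99·√(1−0.566) = 4.61 rad/s.
Peak time t_p = π/ω_d = π/4.61 = 0.682 s.

t_p ≈ 0.682 s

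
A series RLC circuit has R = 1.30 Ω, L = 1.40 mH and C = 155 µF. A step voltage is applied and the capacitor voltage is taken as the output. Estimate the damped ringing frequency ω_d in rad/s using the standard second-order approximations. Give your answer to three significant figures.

ω_d ≈ 2100 rad/s

For a series RLC circuit (capacitor voltage as output), ω_n = 1/√(LC) = 1/√(1.40 mH · 155 µF) = 2150 rad/s.
ζ = (R/2)·√(C/L) = (1.30/2)·√(155 µF/1.40 mH) = 0.216.
ω_d = ω_n√(1−ζ²) = 2100 rad/s.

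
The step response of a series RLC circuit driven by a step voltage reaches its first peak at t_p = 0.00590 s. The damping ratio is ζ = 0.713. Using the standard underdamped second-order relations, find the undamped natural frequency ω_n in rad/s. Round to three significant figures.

ω_n ≈ 759 rad/s

Peak time t_p = π/ω_d, so ω_d = π/t_p = π/0.00590 = 532 rad/s.
ω_n = ω_d/√(1−ζ²) = 532/√0.492 = 759 rad/s.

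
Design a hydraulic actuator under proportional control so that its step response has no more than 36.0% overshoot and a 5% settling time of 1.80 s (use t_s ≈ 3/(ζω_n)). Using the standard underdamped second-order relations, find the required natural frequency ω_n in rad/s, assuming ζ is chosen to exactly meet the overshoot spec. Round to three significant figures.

ω_n ≈ 5.39 rad/s

From %OS = 100·exp(−πζ/√(1−ζ²)), invert to get ζ = −ln(OS)/√(π² + ln²(OS)) with OS = 0.360.
−ln 0.360 = 1.022, so ζ = 1.022/√(π² + 1.044) = 0.309.
Then ω_n = 3/(ζ t_s) = 3/(0.309 × 1.80) = 5.39 rad/s.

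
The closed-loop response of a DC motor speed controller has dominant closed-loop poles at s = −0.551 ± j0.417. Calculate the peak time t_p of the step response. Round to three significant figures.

t_p ≈ 7.53 s

t_p = π/ω_d with ω_d = 0.417 (the imaginary part), so t_p = 7.53 s.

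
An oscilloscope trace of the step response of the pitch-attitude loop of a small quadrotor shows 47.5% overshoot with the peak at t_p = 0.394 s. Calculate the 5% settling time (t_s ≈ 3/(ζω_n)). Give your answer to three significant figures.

t_s ≈ 1.59 s

ζ from %OS: ζ = |ln 0.475|/√(π²+ln²0.475) = 0.231.
t_p = π/ω_d ⇒ ω_d = 7.97 rad/s; then ω_n = ω_d/√(1−ζ²) = 8.19 rad/s.
t_s ≈ 3/(ζω_n) = 3/(0.231·8.19) = 1.59 s.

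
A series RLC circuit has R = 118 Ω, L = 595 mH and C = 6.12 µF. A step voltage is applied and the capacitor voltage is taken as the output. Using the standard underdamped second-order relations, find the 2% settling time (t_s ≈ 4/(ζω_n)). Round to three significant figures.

t_s ≈ 0.0403 s

For a series RLC circuit (capacitor voltage as output), ω_n = 1/√(LC) = 1/√(595 mH · 6.12 µF) = 524 rad/s.
ζ = (R/2)·√(C/L) = (118/2)·√(6.12 µF/595 mH) = 0.189.
t_s ≈ 4/(ζω_n) = 0.0403 s.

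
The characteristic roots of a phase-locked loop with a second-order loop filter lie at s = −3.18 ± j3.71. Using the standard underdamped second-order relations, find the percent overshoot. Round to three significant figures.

|pole| = ω_n = √(3.18² + 3.71²) = 4.89 rad/s; ζ = cos θ = σ/ω_n = 0.651.
%OS = 100 e^{−πζ/√(1−ζ²)} with ζ = 0.651 gives 6.77%.

%OS ≈ 6.77%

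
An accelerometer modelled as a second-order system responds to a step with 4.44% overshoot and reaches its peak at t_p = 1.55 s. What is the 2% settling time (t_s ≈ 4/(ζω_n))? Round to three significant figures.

The overshoot fixes ζ = −ln(OS)/√(π²+ln²(OS)) = 0.704.
From t_p = π/ω_d, ω_d = π/1.55 = 2.03 rad/s, so ω_n = ω_d/√(1−ζ²) = 2.85 rad/s.
t_s ≈ 4/(ζω_n) = 4/(0.704·2.85) = 1.99 s.

t_s ≈ 1.99 s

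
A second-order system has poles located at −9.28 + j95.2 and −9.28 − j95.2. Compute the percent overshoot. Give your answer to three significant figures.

%OS ≈ 73.6%

|pole| = ω_n = √(9.28² + 95.2²) = 95.7 rad/s; ζ = cos θ = σ/ω_n = 0.0970.
%OS = 100 e^{−πζ/√(1−ζ²)} with ζ = 0.0970 gives 73.6%.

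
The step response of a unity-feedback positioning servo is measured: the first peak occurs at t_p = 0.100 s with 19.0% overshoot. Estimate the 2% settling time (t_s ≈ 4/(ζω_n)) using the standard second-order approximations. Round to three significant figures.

t_s ≈ 0.241 s

ζ from %OS: ζ = |ln 0.190|/√(π²+ln²0.190) = 0.467.
From t_p = π/ω_d, ω_d = π/0.100 = 31.4 rad/s, so ω_n = ω_d/√(1−ζ²) = 35.5 rad/s.
t_s ≈ 4/(ζω_n) = 4/(0.467·35.5) = 0.241 s.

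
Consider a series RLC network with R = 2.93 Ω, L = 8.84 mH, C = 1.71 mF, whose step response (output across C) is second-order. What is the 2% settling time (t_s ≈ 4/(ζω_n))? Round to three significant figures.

t_s ≈ 0.0241 s

For a series RLC circuit (capacitor voltage as output), ω_n = 1/√(LC) = 1/√(8.84 mH · 1.71 mF) = 257 rad/s.
ζ = (R/2)·√(C/L) = (2.93/2)·√(1.71 mF/8.84 mH) = 0.644.
t_s ≈ 4/(ζω_n) = 0.0241 s.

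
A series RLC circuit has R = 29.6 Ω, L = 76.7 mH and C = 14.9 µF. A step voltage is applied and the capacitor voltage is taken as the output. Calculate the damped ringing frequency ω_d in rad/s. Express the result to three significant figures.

ω_d ≈ 915 rad/s

For a series RLC circuit (capacitor voltage as output), ω_n = 1/√(LC) = 1/√(76.7 mH · 14.9 µF) = 935 rad/s.
ζ = (R/2)·√(C/L) = (29.6/2)·√(14.9 µF/76.7 mH) = 0.206.
ω_d = 935·√(1 − 0.206²) = 915 rad/s.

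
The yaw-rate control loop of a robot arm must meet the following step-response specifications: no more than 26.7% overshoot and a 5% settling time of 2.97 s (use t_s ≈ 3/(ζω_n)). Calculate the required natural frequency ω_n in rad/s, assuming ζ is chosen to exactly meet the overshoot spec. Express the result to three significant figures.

From %OS = 100·exp(−πζ/√(1−ζ²)), invert to get ζ = −ln(OS)/√(π² + ln²(OS)) with OS = 0.267.
−ln 0.267 = 1.321, so ζ = 1.321/√(π² + 1.744) = 0.387.
From t_s ≈ 3/(ζω_n): ω_n = 3/(ζ·t_s) = 3/(0.387·2.97) = 2.61 rad/s.

ω_n ≈ 2.61 rad/s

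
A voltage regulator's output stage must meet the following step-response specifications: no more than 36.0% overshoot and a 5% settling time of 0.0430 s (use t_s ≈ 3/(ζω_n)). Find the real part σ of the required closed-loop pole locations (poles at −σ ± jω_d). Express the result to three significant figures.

σ ≈ 69.8

The settling-time spec alone fixes σ = ζω_n = 3/t_s = 3/0.0430 = 69.8.
(Overshoot then fixes ζ = 0.309 and hence ω_d = σ·√(1−ζ²)/ζ = 215 rad/s.)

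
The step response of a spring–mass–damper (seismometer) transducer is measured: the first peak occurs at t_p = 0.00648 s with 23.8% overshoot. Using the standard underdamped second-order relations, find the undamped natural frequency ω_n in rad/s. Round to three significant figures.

The overshoot fixes ζ = −ln(OS)/√(π²+ln²(OS)) = 0.416.
t_p = π/ω_d ⇒ ω_d = 485 rad/s; then ω_n = ω_d/√(1−ζ²) = 533 rad/s.

ω_n ≈ 533 rad/s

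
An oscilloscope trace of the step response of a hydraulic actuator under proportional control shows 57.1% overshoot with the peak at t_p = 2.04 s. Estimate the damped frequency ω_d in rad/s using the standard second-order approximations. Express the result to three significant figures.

t_p = π/ω_d, so ω_d = π/2.04 = 1.54 rad/s.

ω_d ≈ 1.54 rad/s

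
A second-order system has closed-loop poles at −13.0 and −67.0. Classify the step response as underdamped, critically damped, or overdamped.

Since the poles are distinct, negative and real, the response is overdamped.

overdamped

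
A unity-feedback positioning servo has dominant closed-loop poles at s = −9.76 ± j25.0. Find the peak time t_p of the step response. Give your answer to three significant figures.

t_p ≈ 0.126 s

t_p = π/ω_d with ω_d = 25.0 (the imaginary part), so t_p = 0.126 s.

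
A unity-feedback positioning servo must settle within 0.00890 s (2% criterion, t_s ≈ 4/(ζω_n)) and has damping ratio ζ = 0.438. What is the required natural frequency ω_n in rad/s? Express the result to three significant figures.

ω_n ≈ 1030 rad/s

Rearranging t_s ≈ 4/(ζω_n) gives ω_n = 4/(ζ·t_s) = 4/(0.438 × 0.00890) = 1030 rad/s.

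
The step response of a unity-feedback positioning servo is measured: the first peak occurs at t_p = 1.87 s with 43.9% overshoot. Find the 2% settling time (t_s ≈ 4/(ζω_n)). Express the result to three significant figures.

From the overshoot, ζ = −ln(OS)/√(π²+ln²(OS)) = 0.253.
t_p = π/ω_d ⇒ ω_d = 1.68 rad/s; then ω_n = ω_d/√(1−ζ²) = 1.74 rad/s.
t_s ≈ 4/(ζω_n) = 4/(0.253·1.74) = 9.09 s.

t_s ≈ 9.09 s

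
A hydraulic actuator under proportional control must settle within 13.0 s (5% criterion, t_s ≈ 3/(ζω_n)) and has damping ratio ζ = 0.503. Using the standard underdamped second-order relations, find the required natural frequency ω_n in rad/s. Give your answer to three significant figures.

Rearranging t_s ≈ 3/(ζω_n) gives ω_n = 3/(ζ·t_s) = 3/(0.503 × 13.0) = 0.459 rad/s.

ω_n ≈ 0.459 rad/s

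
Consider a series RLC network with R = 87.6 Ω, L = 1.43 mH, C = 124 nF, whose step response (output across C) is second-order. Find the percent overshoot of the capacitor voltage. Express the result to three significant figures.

%OS ≈ 24.6%

For a series RLC circuit (capacitor voltage as output), ω_n = 1/√(LC) = 1/√(1.43 mH · 124 nF) = 75100 rad/s.
ζ = (R/2)·√(C/L) = (87.6/2)·√(124 nF/1.43 mH) = 0.408.
Overshoot: exp(−π·0.408/√(1−0.408²)) = 0.246, i.e. 24.6%.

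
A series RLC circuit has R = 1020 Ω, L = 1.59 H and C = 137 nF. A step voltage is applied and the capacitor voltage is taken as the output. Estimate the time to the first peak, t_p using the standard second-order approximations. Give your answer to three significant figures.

t_p ≈ 0.00148 s

For a series RLC circuit (capacitor voltage as output), ω_n = 1/√(LC) = 1/√(1.59 H · 137 nF) = 2140 rad/s.
ζ = (R/2)·√(C/L) = (1020/2)·√(137 nF/1.59 H) = 0.150.
ω_d = 2140·√(1 − 0.150²) = 2120 rad/s. t_p = π/ω_d = 0.00148 s.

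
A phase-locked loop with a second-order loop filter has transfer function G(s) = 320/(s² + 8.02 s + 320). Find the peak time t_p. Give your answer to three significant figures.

t_p ≈ 0.180 s

ω_n = √320 = 17.9 rad/s; ζ = 8.02/(2·17.9) = 0.224.
The damped frequency ω_d = ω_n√(1−ζ²) = 17.4 rad/s. Then t_p = π/ω_d = 0.180 s.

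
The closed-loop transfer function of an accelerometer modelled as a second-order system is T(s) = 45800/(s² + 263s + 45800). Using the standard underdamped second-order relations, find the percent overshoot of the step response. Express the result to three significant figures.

Matching coefficients with s² + 2ζω_n s + ω_n² gives ω_n² = 45800 ⇒ ω_n = 214 rad/s, and ζ = 263/(2ω_n) = 0.614.
%OS = 100 e^{−πζ/√(1−ζ²)} with ζ = 0.614 gives 8.66%.

%OS ≈ 8.66%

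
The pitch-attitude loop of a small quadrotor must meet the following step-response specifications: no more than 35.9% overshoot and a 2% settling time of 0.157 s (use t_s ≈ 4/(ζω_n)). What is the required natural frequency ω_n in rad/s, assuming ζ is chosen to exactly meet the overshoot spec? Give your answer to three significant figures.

ω_n ≈ 82.2 rad/s

Inverting the overshoot relation: ζ = |ln 0.359|/√(π² + ln²0.359) = 0.310.
Then ω_n = 4/(ζ t_s) = 4/(0.310 × 0.157) = 82.2 rad/s.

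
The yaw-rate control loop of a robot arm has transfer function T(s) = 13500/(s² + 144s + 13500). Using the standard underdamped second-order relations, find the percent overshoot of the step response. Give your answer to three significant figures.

Matching coefficients with s² + 2ζω_n s + ω_n² gives ω_n² = 13500 ⇒ ω_n = 116 rad/s, and ζ = 144/(2ω_n) = 0.620.
%OS = 100 e^{−πζ/√(1−ζ²)} with ζ = 0.620 gives 8.37%.

%OS ≈ 8.37%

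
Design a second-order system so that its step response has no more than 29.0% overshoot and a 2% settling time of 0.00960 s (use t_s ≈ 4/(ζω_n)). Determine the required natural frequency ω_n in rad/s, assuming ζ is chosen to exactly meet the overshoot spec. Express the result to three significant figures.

Inverting the overshoot relation: ζ = |ln 0.290|/√(π² + ln²0.290) = 0.367.
From t_s ≈ 4/(ζω_n): ω_n = 4/(ζ·t_s) = 4/(0.367·0.00960) = 1140 rad/s.

ω_n ≈ 1140 rad/s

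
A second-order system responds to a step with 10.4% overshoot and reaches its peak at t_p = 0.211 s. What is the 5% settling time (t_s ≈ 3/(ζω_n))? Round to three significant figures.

The overshoot fixes ζ = −ln(OS)/√(π²+ln²(OS)) = 0.585.
t_p = π/ω_d ⇒ ω_d = 14.9 rad/s; then ω_n = ω_d/√(1−ζ²) = 18.4 rad/s.
t_s ≈ 3/(ζω_n) = 3/(0.585·18.4) = 0.280 s.

t_s ≈ 0.280 s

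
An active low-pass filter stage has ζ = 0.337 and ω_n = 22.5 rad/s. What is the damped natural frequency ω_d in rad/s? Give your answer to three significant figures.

ω_d ≈ 21.2 rad/s

ω_d = ω_n√(1−ζ²) = 22.5·√0.886 = 21.2 rad/s.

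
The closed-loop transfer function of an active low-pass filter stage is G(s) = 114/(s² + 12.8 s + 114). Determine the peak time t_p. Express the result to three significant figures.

Comparing the denominator to s² + 2ζω_n s + ω_n²: ω_n = √114 = 10.7 rad/s, and 2ζω_n = 12.8 so ζ = 12.8/(2·10.7) = 0.599.
ω_d = ω_n√(1−ζ²) = 8.55 rad/s. Then t_p = π/ω_d = 0.368 s.

t_p ≈ 0.368 s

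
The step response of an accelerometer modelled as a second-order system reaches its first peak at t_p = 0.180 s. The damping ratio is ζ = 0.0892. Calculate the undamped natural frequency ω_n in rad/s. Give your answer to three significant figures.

Peak time t_p = π/ω_d, so ω_d = π/t_p = π/0.180 = 17.5 rad/s.
ω_n = ω_d/√(1−ζ²) = 17.5/√0.992 = 17.5 rad/s.

ω_n ≈ 17.5 rad/s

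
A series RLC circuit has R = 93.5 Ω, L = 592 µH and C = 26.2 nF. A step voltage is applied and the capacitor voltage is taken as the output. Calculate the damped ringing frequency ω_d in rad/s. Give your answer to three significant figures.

For a series RLC circuit (capacitor voltage as output), ω_n = 1/√(LC) = 1/√(592 µH · 26.2 nF) = 254000 rad/s.
ζ = (R/2)·√(C/L) = (93.5/2)·√(26.2 nF/592 µH) = 0.311.
ω_d = 254000·√(1 − 0.311²) = 241000 rad/s.

ω_d ≈ 241000 rad/s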